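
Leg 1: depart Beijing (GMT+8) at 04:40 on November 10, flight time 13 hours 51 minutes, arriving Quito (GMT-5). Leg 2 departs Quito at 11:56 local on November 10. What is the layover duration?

6 hours 25 minutes

Convert departure to UTC: 04:40 − 8:00 = 20:40 UTC on Nov 9.
Add 13 hours 51 minutes flight time → 10:31 UTC (Nov 10).
Quito is UTC−5:00, so local arrival = 10:31 − 5:00 = 05:31 on Nov 10.
Layover = 11:56 − 05:31 = 6 hours 25 minutes.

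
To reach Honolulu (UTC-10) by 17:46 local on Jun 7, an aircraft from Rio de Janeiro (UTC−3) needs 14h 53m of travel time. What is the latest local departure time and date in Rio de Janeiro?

Target arrival in UTC: 17:46 + 10:00 = 03:46 on Jun 8.
Subtract 14 hours and 53 minutes → departure 12:53 UTC on Jun 7.
Rio de Janeiro is UTC−3:00: 12:53 − 3:00 = 09:53 on Jun 7.

09:53 on Jun 7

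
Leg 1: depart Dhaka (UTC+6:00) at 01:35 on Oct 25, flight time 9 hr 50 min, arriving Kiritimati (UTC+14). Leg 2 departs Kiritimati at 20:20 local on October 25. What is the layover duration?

Convert departure to UTC: 01:35 − 6:00 = 19:35 UTC on Oct 24.
Add 9 hours 50 minutes flight time → 05:25 UTC (Oct 25).
Kiritimati is UTC+14:00, so local arrival = 05:25 + 14:00 = 19:25 on Oct 25.
Layover = 20:20 − 19:25 = 55 minutes.

55 minutes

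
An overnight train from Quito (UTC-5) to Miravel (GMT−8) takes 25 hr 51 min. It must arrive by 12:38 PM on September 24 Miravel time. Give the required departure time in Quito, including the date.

Target arrival in UTC: 12:38 PM + 8:00 = 8:38 PM on Sep 24.
Subtract 25 hours 51 minutes → departure 6:47 PM UTC on Sep 23.
Quito is UTC−5:00: 6:47 PM − 5:00 = 1:47 PM on Sep 23.

1:47 PM on September 23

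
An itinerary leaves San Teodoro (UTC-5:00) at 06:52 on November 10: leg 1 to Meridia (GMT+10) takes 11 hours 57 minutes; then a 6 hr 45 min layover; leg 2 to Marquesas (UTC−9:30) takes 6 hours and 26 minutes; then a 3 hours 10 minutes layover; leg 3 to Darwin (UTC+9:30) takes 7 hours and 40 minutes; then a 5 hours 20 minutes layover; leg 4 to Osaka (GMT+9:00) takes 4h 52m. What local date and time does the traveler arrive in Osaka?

19:02 on November 12

Convert departure to UTC: 06:52 + 5:00 = 11:52 UTC on Nov 10.
Add 11 hours 57 minutes leg 1 → 23:49 UTC.
Add 6 hours 45 minutes layover in Meridia → 06:34 UTC (Nov 11).
Add 6 hours and 26 minutes leg 2 → 13:00 UTC.
Add 3 hours and 10 minutes layover in Marquesas → 16:10 UTC.
Add 7 hours 40 minutes leg 3 → 23:50 UTC.
Add 5 hours and 20 minutes layover in Darwin → 05:10 UTC (Nov 12).
Add 4 hours and 52 minutes leg 4 → 10:02 UTC.
Osaka is UTC+9:00, so local arrival = 10:02 + 9:00 = 19:02 on Nov 12.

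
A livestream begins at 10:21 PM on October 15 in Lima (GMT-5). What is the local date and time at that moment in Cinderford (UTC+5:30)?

8:51 AM on October 16

Cinderford is 10:30 ahead of Lima.
Shift by the zone difference: 10:21 PM + 10:30 = 8:51 AM on Oct 16 in Cinderford.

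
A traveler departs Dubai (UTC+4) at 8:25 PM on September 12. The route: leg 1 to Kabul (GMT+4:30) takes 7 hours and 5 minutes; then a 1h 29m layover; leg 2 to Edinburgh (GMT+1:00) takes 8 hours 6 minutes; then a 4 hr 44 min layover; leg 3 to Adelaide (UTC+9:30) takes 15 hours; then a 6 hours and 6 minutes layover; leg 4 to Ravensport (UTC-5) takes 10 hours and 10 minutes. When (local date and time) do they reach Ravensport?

Convert departure to UTC: 8:25 PM − 4:00 = 4:25 PM UTC on Sep 12.
Add 7 hours and 5 minutes leg 1 → 11:30 PM UTC.
Add 1 hour 29 minutes layover in Kabul → 12:59 AM UTC (Sep 13).
Add 8 hours and 6 minutes leg 2 → 9:05 AM UTC.
Add 4 hours and 44 minutes layover in Edinburgh → 1:49 PM UTC.
Add 15 hours leg 3 → 4:49 AM UTC (Sep 14).
Add 6 hours 6 minutes layover in Adelaide → 10:55 AM UTC.
Add 10 hours 10 minutes leg 4 → 9:05 PM UTC.
Ravensport is UTC−5:00, so local arrival = 9:05 PM − 5:00 = 4:05 PM on Sep 14.

4:05 PM on Sep 14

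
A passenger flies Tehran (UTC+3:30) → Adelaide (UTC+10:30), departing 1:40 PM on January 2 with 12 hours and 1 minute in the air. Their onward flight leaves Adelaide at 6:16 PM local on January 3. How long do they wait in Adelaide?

9 hours 35 minutes

Convert departure to UTC: 1:40 PM − 3:30 = 10:10 AM UTC on Jan 2.
Add 12 hours and 1 minute flight time → 10:11 PM UTC.
Adelaide is UTC+10:30, so local arrival = 10:11 PM + 10:30 = 8:41 AM on Jan 3.
Layover = 6:16 PM − 8:41 AM = 9 hours 35 minutes.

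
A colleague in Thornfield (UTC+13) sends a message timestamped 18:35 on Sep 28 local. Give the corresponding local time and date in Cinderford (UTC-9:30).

20:05 on September 27

Cinderford is 22:30 behind Thornfield.
Shift by the zone difference: 18:35 − 22:30 = 20:05 on Sep 27 in Cinderford.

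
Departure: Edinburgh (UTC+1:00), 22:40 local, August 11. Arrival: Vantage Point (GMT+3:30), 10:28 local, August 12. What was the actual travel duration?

Departure in UTC: 22:40 − 1:00 = 21:40 on Aug 11.
Arrival in UTC: 10:28 − 3:30 = 06:58 on Aug 12.
Elapsed = 06:58 − 21:40 (+1 day) = 9 hours 18 minutes.

9 hours 18 minutes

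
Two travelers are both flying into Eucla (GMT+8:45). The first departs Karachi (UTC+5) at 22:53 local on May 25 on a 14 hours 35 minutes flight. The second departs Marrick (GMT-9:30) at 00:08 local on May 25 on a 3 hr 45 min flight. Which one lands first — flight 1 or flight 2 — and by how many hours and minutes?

the second, by 19 hours 5 minutes

Flight 1 in UTC: 22:53 − 5:00 = 17:53 on May 25.
+14 hours and 35 minutes → arrive 08:28 UTC on May 26.
Flight 2 in UTC: 00:08 + 9:30 = 09:38 on May 25.
+3 hours and 45 minutes → arrive 13:23 UTC on May 25.
Flight 2 lands earlier by 19 hours 5 minutes.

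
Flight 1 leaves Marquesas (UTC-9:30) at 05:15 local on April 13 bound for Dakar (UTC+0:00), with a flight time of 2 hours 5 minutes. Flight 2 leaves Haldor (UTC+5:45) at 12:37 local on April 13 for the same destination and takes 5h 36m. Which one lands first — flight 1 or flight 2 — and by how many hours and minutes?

the second, by 4 hours 22 minutes

Flight 1 in UTC: 05:15 + 9:30 = 14:45 on Apr 13.
+2 hours 5 minutes → arrive 16:50 UTC on Apr 13.
Flight 2 in UTC: 12:37 − 5:45 = 06:52 on Apr 13.
+5 hours 36 minutes → arrive 12:28 UTC on Apr 13.
Flight 2 lands earlier by 4 hours 22 minutes.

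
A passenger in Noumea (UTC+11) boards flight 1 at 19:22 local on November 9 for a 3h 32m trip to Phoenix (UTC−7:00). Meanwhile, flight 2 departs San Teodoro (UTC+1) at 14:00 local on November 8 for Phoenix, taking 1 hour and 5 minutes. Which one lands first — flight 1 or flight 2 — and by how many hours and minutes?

the second, by 21 hours 49 minutes

Flight 1 in UTC: 19:22 − 11:00 = 08:22 on Nov 9.
+3 hours 32 minutes → arrive 11:54 UTC on Nov 9.
Flight 2 in UTC: 14:00 − 1:00 = 13:00 on Nov 8.
+1 hour and 5 minutes → arrive 14:05 UTC on Nov 8.
Flight 2 lands earlier by 21 hours 49 minutes.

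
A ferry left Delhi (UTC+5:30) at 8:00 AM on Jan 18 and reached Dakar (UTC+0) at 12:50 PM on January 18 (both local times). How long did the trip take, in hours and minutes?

10 hours 20 minutes

Departure in UTC: 8:00 AM − 5:30 = 2:30 AM on Jan 18.
Arrival is already UTC: 12:50 PM on Jan 18.
Elapsed = 12:50 PM − 2:30 AM = 10 hours 20 minutes.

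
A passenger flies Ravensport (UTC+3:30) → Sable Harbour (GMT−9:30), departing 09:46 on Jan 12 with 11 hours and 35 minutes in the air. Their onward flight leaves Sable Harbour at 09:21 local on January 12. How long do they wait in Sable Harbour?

Convert departure to UTC: 09:46 − 3:30 = 06:16 UTC on Jan 12.
Add 11 hours and 35 minutes flight time → 17:51 UTC.
Sable Harbour is UTC−9:30, so local arrival = 17:51 − 9:30 = 08:21 on Jan 12.
Layover = 09:21 − 08:21 = 1 hour.

1 hour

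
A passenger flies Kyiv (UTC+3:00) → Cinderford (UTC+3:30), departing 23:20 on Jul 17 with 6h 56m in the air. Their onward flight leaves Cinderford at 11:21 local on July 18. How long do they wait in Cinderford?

4 hours 35 minutes

Convert departure to UTC: 23:20 − 3:00 = 20:20 UTC on Jul 17.
Add 6 hours and 56 minutes flight time → 03:16 UTC (Jul 18).
Cinderford is UTC+3:30, so local arrival = 03:16 + 3:30 = 06:46 on Jul 18.
Layover = 11:21 − 06:46 = 4 hours 35 minutes.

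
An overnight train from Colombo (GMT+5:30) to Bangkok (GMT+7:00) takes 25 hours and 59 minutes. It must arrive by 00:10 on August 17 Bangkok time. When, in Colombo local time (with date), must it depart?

Target arrival in UTC: 00:10 − 7:00 = 17:10 on Aug 16.
Subtract 25 hours 59 minutes → departure 15:11 UTC on Aug 15.
Colombo is UTC+5:30: 15:11 + 5:30 = 20:41 on Aug 15.

20:41 on August 15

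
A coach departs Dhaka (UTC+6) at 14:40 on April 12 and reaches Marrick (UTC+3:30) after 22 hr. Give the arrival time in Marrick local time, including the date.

Marrick is 2:30 behind Dhaka.
After 22 hours it is 12:40 (Apr 13) in Dhaka.
Shift by the zone difference: 12:40 − 2:30 = 10:10 on Apr 13 in Marrick.

10:10 on Apr 13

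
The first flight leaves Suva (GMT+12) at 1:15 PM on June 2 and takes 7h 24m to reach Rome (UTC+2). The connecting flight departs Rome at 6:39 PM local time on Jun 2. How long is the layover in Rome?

Convert departure to UTC: 1:15 PM − 12:00 = 1:15 AM UTC on Jun 2.
Add 7 hours 24 minutes flight time → 8:39 AM UTC.
Rome is UTC+2:00, so local arrival = 8:39 AM + 2:00 = 10:39 AM on Jun 2.
Layover = 6:39 PM − 10:39 AM = 8 hours.

8 hours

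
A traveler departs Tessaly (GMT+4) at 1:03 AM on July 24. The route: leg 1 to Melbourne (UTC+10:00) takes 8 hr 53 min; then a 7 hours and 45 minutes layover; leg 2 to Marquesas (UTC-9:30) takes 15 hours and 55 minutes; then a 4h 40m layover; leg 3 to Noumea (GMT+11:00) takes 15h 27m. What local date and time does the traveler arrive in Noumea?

Convert departure to UTC: 1:03 AM − 4:00 = 9:03 PM UTC on Jul 23.
Add 8 hours and 53 minutes leg 1 → 5:56 AM UTC (Jul 24).
Add 7 hours 45 minutes layover in Melbourne → 1:41 PM UTC.
Add 15 hours and 55 minutes leg 2 → 5:36 AM UTC (Jul 25).
Add 4 hours and 40 minutes layover in Marquesas → 10:16 AM UTC.
Add 15 hours 27 minutes leg 3 → 1:43 AM UTC (Jul 26).
Noumea is UTC+11:00, so local arrival = 1:43 AM + 11:00 = 12:43 PM on Jul 26.

12:43 PM on Jul 26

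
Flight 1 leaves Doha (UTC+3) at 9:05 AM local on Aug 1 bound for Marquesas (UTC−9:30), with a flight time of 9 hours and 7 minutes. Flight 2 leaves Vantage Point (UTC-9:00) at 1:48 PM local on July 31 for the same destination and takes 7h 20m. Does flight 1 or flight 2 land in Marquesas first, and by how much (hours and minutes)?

Flight 1 in UTC: 9:05 AM − 3:00 = 6:05 AM on Aug 1.
+9 hours and 7 minutes → arrive 3:12 PM UTC on Aug 1.
Flight 2 in UTC: 1:48 PM + 9:00 = 10:48 PM on Jul 31.
+7 hours 20 minutes → arrive 6:08 AM UTC on Aug 1.
Flight 2 lands earlier by 9 hours 4 minutes.

the second, by 9 hours 4 minutes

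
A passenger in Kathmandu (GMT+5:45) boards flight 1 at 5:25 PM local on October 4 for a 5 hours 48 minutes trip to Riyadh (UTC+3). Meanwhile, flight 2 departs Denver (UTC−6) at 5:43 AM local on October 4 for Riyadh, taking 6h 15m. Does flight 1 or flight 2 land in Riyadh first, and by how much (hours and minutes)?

the first, by 30 minutes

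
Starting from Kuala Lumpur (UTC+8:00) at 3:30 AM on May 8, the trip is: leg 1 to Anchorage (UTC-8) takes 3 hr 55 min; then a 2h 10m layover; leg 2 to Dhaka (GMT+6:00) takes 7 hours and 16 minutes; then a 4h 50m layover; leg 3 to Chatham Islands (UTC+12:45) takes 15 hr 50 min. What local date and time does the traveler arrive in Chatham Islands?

Convert departure to UTC: 3:30 AM − 8:00 = 7:30 PM UTC on May 7.
Add 3 hours 55 minutes leg 1 → 11:25 PM UTC.
Add 2 hours and 10 minutes layover in Anchorage → 1:35 AM UTC (May 8).
Add 7 hours and 16 minutes leg 2 → 8:51 AM UTC.
Add 4 hours 50 minutes layover in Dhaka → 1:41 PM UTC.
Add 15 hours and 50 minutes leg 3 → 5:31 AM UTC (May 9).
Chatham Islands is UTC+12:45, so local arrival = 5:31 AM + 12:45 = 6:16 PM on May 9.

6:16 PM on May 9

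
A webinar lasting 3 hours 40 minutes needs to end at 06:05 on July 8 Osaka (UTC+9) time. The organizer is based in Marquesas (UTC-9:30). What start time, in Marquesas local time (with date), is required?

Target end time in UTC: 06:05 − 9:00 = 21:05 on Jul 7.
Subtract 3 hours 40 minutes → start 17:25 UTC on Jul 7.
Marquesas is UTC−9:30: 17:25 − 9:30 = 07:55 on Jul 7.

07:55 on July 7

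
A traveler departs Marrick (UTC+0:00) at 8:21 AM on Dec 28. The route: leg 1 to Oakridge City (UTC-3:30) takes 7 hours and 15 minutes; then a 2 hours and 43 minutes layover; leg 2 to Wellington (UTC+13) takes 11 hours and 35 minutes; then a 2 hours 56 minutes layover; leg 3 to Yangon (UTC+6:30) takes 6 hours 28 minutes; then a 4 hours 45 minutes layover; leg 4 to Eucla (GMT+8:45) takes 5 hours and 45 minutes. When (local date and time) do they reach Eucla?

10:33 AM on December 30

Marrick is at UTC+0, so departure is already 8:21 AM UTC on Dec 28.
Add 7 hours and 15 minutes leg 1 → 3:36 PM UTC.
Add 2 hours and 43 minutes layover in Oakridge City → 6:19 PM UTC.
Add 11 hours and 35 minutes leg 2 → 5:54 AM UTC (Dec 29).
Add 2 hours 56 minutes layover in Wellington → 8:50 AM UTC.
Add 6 hours and 28 minutes leg 3 → 3:18 PM UTC.
Add 4 hours 45 minutes layover in Yangon → 8:03 PM UTC.
Add 5 hours and 45 minutes leg 4 → 1:48 AM UTC (Dec 30).
Eucla is UTC+8:45, so local arrival = 1:48 AM + 8:45 = 10:33 AM on Dec 30.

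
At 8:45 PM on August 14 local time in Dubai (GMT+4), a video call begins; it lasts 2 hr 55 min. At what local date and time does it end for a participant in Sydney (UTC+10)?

5:40 AM on August 15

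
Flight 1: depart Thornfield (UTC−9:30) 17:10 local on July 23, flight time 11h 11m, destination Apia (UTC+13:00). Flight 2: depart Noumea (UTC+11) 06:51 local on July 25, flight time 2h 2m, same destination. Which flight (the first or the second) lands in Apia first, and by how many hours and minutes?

the first, by 8 hours 2 minutes

Flight 1 in UTC: 17:10 + 9:30 = 02:40 on Jul 24.
+11 hours and 11 minutes → arrive 13:51 UTC on Jul 24.
Flight 2 in UTC: 06:51 − 11:00 = 19:51 on Jul 24.
+2 hours and 2 minutes → arrive 21:53 UTC on Jul 24.
Flight 1 lands earlier by 8 hours 2 minutes.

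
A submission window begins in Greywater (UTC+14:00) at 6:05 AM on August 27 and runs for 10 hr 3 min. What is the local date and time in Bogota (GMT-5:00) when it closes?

9:08 PM on Aug 26

Convert start to UTC: 6:05 AM − 14:00 = 4:05 PM UTC on Aug 26.
Add 10 hours and 3 minutes duration → 2:08 AM UTC (Aug 27).
Bogota is UTC−5:00, so local end time = 2:08 AM − 5:00 = 9:08 PM on Aug 26.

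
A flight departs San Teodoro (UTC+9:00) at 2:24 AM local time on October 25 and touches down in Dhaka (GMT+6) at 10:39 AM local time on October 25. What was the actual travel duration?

11 hours 15 minutes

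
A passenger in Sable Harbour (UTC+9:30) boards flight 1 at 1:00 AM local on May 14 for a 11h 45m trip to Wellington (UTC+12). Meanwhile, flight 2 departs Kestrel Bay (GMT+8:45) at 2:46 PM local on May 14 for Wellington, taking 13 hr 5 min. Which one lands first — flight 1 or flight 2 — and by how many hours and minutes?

the first, by 15 hours 51 minutes

Flight 1 in UTC: 1:00 AM − 9:30 = 3:30 PM on May 13.
+11 hours and 45 minutes → arrive 3:15 AM UTC on May 14.
Flight 2 in UTC: 2:46 PM − 8:45 = 6:01 AM on May 14.
+13 hours and 5 minutes → arrive 7:06 PM UTC on May 14.
Flight 1 lands earlier by 15 hours 51 minutes.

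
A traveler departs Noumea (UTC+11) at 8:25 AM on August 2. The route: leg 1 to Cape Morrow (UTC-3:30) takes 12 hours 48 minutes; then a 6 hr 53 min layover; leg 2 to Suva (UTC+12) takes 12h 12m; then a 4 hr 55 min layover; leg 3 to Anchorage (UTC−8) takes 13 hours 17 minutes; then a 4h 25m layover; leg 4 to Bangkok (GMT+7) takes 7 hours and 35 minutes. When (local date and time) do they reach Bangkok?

Convert departure to UTC: 8:25 AM − 11:00 = 9:25 PM UTC on Aug 1.
Add 12 hours and 48 minutes leg 1 → 10:13 AM UTC (Aug 2).
Add 6 hours 53 minutes layover in Cape Morrow → 5:06 PM UTC.
Add 12 hours 12 minutes leg 2 → 5:18 AM UTC (Aug 3).
Add 4 hours and 55 minutes layover in Suva → 10:13 AM UTC.
Add 13 hours and 17 minutes leg 3 → 11:30 PM UTC.
Add 4 hours 25 minutes layover in Anchorage → 3:55 AM UTC (Aug 4).
Add 7 hours and 35 minutes leg 4 → 11:30 AM UTC.
Bangkok is UTC+7:00, so local arrival = 11:30 AM + 7:00 = 6:30 PM on Aug 4.

6:30 PM on August 4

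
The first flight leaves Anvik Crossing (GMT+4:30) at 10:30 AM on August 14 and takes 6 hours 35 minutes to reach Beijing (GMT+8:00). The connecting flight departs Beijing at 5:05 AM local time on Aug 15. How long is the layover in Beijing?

Convert departure to UTC: 10:30 AM − 4:30 = 6:00 AM UTC on Aug 14.
Add 6 hours and 35 minutes flight time → 12:35 PM UTC.
Beijing is UTC+8:00, so local arrival = 12:35 PM + 8:00 = 8:35 PM on Aug 14.
Layover = 5:05 AM − 8:35 PM (+1 day) = 8 hours 30 minutes.

8 hours 30 minutes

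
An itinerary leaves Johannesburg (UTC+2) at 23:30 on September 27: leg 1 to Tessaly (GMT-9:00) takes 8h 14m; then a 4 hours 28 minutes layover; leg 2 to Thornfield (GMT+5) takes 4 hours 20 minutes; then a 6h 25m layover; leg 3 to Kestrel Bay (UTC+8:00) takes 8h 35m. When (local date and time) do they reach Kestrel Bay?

Convert departure to UTC: 23:30 − 2:00 = 21:30 UTC on Sep 27.
Add 8 hours 14 minutes leg 1 → 05:44 UTC (Sep 28).
Add 4 hours 28 minutes layover in Tessaly → 10:12 UTC.
Add 4 hours and 20 minutes leg 2 → 14:32 UTC.
Add 6 hours and 25 minutes layover in Thornfield → 20:57 UTC.
Add 8 hours 35 minutes leg 3 → 05:32 UTC (Sep 29).
Kestrel Bay is UTC+8:00, so local arrival = 05:32 + 8:00 = 13:32 on Sep 29.

13:32 on Sep 29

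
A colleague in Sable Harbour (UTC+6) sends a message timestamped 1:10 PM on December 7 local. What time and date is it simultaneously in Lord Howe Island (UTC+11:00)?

6:10 PM on Dec 7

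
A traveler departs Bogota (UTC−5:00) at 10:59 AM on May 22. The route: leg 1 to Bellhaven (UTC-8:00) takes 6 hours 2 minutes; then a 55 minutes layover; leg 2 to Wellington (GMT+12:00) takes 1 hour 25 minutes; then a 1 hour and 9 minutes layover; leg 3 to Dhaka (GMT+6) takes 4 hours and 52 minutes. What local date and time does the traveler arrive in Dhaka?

Convert departure to UTC: 10:59 AM + 5:00 = 3:59 PM UTC on May 22.
Add 6 hours and 2 minutes leg 1 → 10:01 PM UTC.
Add 55 minutes layover in Bellhaven → 10:56 PM UTC.
Add 1 hour and 25 minutes leg 2 → 12:21 AM UTC (May 23).
Add 1 hour 9 minutes layover in Wellington → 1:30 AM UTC.
Add 4 hours 52 minutes leg 3 → 6:22 AM UTC.
Dhaka is UTC+6:00, so local arrival = 6:22 AM + 6:00 = 12:22 PM on May 23.

12:22 PM on May 23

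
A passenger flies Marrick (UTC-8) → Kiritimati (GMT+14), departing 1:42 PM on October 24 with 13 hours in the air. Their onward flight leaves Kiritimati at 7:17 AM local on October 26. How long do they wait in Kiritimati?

6 hours 35 minutes

Convert departure to UTC: 1:42 PM + 8:00 = 9:42 PM UTC on Oct 24.
Add 13 hours flight time → 10:42 AM UTC (Oct 25).
Kiritimati is UTC+14:00, so local arrival = 10:42 AM + 14:00 = 12:42 AM on Oct 26.
Layover = 7:17 AM − 12:42 AM = 6 hours 35 minutes.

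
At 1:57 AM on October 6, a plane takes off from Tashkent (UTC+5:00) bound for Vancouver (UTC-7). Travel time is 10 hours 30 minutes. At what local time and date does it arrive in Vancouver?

12:27 AM on Oct 6

Convert departure to UTC: 1:57 AM − 5:00 = 8:57 PM UTC on Oct 5.
Add 10 hours and 30 minutes travel time → 7:27 AM UTC (Oct 6).
Vancouver is UTC−7:00, so local arrival = 7:27 AM − 7:00 = 12:27 AM on Oct 6.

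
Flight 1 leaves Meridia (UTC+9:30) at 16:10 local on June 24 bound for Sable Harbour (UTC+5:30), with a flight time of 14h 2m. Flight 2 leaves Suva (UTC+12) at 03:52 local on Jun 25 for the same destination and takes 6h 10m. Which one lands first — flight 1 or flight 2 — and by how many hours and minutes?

the first, by 1 hour 20 minutes

Flight 1 in UTC: 16:10 − 9:30 = 06:40 on Jun 24.
+14 hours 2 minutes → arrive 20:42 UTC on Jun 24.
Flight 2 in UTC: 03:52 − 12:00 = 15:52 on Jun 24.
+6 hours and 10 minutes → arrive 22:02 UTC on Jun 24.
Flight 1 lands earlier by 1 hour 20 minutes.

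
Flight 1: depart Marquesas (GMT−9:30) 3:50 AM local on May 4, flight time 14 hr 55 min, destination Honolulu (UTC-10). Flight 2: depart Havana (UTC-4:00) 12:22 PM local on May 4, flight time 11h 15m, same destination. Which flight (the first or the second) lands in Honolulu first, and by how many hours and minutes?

the second, by 38 minutes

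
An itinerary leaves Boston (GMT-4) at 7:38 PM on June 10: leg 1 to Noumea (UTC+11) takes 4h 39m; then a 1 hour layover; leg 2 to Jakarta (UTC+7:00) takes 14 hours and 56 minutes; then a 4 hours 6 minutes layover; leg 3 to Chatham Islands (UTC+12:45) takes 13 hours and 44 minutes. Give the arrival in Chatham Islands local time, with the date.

Convert departure to UTC: 7:38 PM + 4:00 = 11:38 PM UTC on Jun 10.
Add 4 hours 39 minutes leg 1 → 4:17 AM UTC (Jun 11).
Add 1 hour layover in Noumea → 5:17 AM UTC.
Add 14 hours and 56 minutes leg 2 → 8:13 PM UTC.
Add 4 hours and 6 minutes layover in Jakarta → 12:19 AM UTC (Jun 12).
Add 13 hours and 44 minutes leg 3 → 2:03 PM UTC.
Chatham Islands is UTC+12:45, so local arrival = 2:03 PM + 12:45 = 2:48 AM on Jun 13.

2:48 AM on June 13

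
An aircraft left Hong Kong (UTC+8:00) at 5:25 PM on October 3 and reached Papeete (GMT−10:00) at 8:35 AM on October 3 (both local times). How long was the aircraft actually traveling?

Papeete is 18:00 behind Hong Kong.
Clock-face elapsed time (ignoring zones) is −8 hours 50 minutes.
Actual elapsed = −8 hours 50 minutes + 18:00 = 9 hours 10 minutes.

9 hours 10 minutes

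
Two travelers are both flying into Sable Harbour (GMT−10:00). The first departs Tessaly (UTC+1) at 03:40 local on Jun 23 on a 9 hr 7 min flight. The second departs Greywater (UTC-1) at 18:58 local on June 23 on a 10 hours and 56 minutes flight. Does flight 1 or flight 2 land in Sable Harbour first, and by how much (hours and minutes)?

the first, by 19 hours 7 minutes

Flight 1 in UTC: 03:40 − 1:00 = 02:40 on Jun 23.
+9 hours and 7 minutes → arrive 11:47 UTC on Jun 23.
Flight 2 in UTC: 18:58 + 1:00 = 19:58 on Jun 23.
+10 hours and 56 minutes → arrive 06:54 UTC on Jun 24.
Flight 1 lands earlier by 19 hours 7 minutes.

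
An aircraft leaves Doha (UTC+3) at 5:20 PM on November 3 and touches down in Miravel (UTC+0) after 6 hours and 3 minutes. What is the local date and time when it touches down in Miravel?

Convert departure to UTC: 5:20 PM − 3:00 = 2:20 PM UTC on Nov 3.
Add 6 hours and 3 minutes travel time → 8:23 PM UTC.
Miravel is UTC+0, so local arrival is the same: 8:23 PM on Nov 3.

8:23 PM on November 3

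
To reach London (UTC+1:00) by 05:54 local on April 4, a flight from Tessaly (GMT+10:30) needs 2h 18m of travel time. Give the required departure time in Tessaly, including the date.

13:06 on Apr 4

Target arrival in UTC: 05:54 − 1:00 = 04:54 on Apr 4.
Subtract 2 hours and 18 minutes → departure 02:36 UTC on Apr 4.
Tessaly is UTC+10:30: 02:36 + 10:30 = 13:06 on Apr 4.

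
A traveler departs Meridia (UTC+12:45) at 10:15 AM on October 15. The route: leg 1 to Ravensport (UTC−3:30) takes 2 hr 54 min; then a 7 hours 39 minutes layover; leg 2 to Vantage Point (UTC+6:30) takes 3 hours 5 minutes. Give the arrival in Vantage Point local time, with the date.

5:38 PM on October 15

Convert departure to UTC: 10:15 AM − 12:45 = 9:30 PM UTC on Oct 14.
Add 2 hours and 54 minutes leg 1 → 12:24 AM UTC (Oct 15).
Add 7 hours and 39 minutes layover in Ravensport → 8:03 AM UTC.
Add 3 hours and 5 minutes leg 2 → 11:08 AM UTC.
Vantage Point is UTC+6:30, so local arrival = 11:08 AM + 6:30 = 5:38 PM on Oct 15.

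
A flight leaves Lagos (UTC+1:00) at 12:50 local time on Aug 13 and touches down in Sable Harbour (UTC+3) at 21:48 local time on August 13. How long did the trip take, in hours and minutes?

6 hours 58 minutes

Departure in UTC: 12:50 − 1:00 = 11:50 on Aug 13.
Arrival in UTC: 21:48 − 3:00 = 18:48 on Aug 13.
Elapsed = 18:48 − 11:50 = 6 hours 58 minutes.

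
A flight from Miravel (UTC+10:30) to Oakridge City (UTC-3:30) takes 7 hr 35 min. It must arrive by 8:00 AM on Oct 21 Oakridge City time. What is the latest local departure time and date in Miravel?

Target arrival in UTC: 8:00 AM + 3:30 = 11:30 AM on Oct 21.
Subtract 7 hours and 35 minutes → departure 3:55 AM UTC on Oct 21.
Miravel is UTC+10:30: 3:55 AM + 10:30 = 2:25 PM on Oct 21.

2:25 PM on Oct 21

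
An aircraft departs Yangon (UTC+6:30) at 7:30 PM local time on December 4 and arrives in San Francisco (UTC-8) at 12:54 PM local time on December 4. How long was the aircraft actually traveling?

Departure in UTC: 7:30 PM − 6:30 = 1:00 PM on Dec 4.
Arrival in UTC: 12:54 PM + 8:00 = 8:54 PM on Dec 4.
Elapsed = 8:54 PM − 1:00 PM = 7 hours 54 minutes.

7 hours 54 minutes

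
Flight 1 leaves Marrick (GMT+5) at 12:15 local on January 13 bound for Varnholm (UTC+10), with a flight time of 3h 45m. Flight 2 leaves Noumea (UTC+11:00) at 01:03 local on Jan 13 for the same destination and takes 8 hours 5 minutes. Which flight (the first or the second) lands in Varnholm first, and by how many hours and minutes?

the second, by 12 hours 52 minutes

Flight 1 in UTC: 12:15 − 5:00 = 07:15 on Jan 13.
+3 hours 45 minutes → arrive 11:00 UTC on Jan 13.
Flight 2 in UTC: 01:03 − 11:00 = 14:03 on Jan 12.
+8 hours and 5 minutes → arrive 22:08 UTC on Jan 12.
Flight 2 lands earlier by 12 hours 52 minutes.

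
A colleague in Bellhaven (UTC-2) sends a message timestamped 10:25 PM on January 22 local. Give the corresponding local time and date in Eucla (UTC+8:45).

9:10 AM on January 23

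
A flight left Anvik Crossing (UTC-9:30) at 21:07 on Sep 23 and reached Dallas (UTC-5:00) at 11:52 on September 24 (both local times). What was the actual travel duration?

Dallas is 4:30 ahead of Anvik Crossing.
Clock-face elapsed time (ignoring zones) is 14 hours 45 minutes.
Actual elapsed = 14 hours 45 minutes − 4:30 = 10 hours 15 minutes.

10 hours 15 minutes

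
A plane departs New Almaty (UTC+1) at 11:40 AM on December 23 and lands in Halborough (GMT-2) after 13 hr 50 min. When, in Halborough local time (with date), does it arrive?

10:30 PM on Dec 23

Convert departure to UTC: 11:40 AM − 1:00 = 10:40 AM UTC on Dec 23.
Add 13 hours and 50 minutes travel time → 12:30 AM UTC (Dec 24).
Halborough is UTC−2:00, so local arrival = 12:30 AM − 2:00 = 10:30 PM on Dec 23.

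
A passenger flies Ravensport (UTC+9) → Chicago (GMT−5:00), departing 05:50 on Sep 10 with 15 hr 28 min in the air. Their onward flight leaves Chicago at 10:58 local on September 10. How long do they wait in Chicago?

3 hours 40 minutes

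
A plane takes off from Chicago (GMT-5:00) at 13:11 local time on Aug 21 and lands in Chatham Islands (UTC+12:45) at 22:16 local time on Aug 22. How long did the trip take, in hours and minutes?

15 hours 20 minutes

Departure in UTC: 13:11 + 5:00 = 18:11 on Aug 21.
Arrival in UTC: 22:16 − 12:45 = 09:31 on Aug 22.
Elapsed = 09:31 − 18:11 (+1 day) = 15 hours 20 minutes.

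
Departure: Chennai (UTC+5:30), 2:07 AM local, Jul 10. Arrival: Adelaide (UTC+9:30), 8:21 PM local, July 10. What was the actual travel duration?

Departure in UTC: 2:07 AM − 5:30 = 8:37 PM on Jul 9.
Arrival in UTC: 8:21 PM − 9:30 = 10:51 AM on Jul 10.
Elapsed = 10:51 AM − 8:37 PM (+1 day) = 14 hours 14 minutes.

14 hours 14 minutes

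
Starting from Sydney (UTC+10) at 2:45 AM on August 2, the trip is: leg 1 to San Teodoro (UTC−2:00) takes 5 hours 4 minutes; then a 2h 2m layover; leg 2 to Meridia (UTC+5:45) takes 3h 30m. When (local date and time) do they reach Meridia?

9:06 AM on August 2

Convert departure to UTC: 2:45 AM − 10:00 = 4:45 PM UTC on Aug 1.
Add 5 hours and 4 minutes leg 1 → 9:49 PM UTC.
Add 2 hours and 2 minutes layover in San Teodoro → 11:51 PM UTC.
Add 3 hours 30 minutes leg 2 → 3:21 AM UTC (Aug 2).
Meridia is UTC+5:45, so local arrival = 3:21 AM + 5:45 = 9:06 AM on Aug 2.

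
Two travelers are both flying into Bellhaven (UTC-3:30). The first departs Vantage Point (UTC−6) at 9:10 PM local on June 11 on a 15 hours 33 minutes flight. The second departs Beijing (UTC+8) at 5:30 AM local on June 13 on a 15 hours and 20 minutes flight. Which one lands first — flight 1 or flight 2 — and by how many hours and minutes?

the first, by 18 hours 7 minutes

Flight 1 in UTC: 9:10 PM + 6:00 = 3:10 AM on Jun 12.
+15 hours 33 minutes → arrive 6:43 PM UTC on Jun 12.
Flight 2 in UTC: 5:30 AM − 8:00 = 9:30 PM on Jun 12.
+15 hours and 20 minutes → arrive 12:50 PM UTC on Jun 13.
Flight 1 lands earlier by 18 hours 7 minutes.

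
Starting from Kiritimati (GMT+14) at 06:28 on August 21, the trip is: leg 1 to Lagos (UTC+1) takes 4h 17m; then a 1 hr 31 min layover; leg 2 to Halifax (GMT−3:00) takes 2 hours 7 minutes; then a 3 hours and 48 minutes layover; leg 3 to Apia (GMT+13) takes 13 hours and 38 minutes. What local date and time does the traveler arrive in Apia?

06:49 on August 22

Convert departure to UTC: 06:28 − 14:00 = 16:28 UTC on Aug 20.
Add 4 hours and 17 minutes leg 1 → 20:45 UTC.
Add 1 hour and 31 minutes layover in Lagos → 22:16 UTC.
Add 2 hours 7 minutes leg 2 → 00:23 UTC (Aug 21).
Add 3 hours 48 minutes layover in Halifax → 04:11 UTC.
Add 13 hours 38 minutes leg 3 → 17:49 UTC.
Apia is UTC+13:00, so local arrival = 17:49 + 13:00 = 06:49 on Aug 22.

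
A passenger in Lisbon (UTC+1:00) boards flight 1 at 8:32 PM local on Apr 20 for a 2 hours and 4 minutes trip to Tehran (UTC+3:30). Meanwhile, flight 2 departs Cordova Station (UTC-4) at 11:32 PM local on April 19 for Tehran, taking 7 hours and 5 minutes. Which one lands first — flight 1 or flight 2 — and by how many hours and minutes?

the second, by 10 hours 59 minutes

Flight 1 in UTC: 8:32 PM − 1:00 = 7:32 PM on Apr 20.
+2 hours and 4 minutes → arrive 9:36 PM UTC on Apr 20.
Flight 2 in UTC: 11:32 PM + 4:00 = 3:32 AM on Apr 20.
+7 hours and 5 minutes → arrive 10:37 AM UTC on Apr 20.
Flight 2 lands earlier by 10 hours 59 minutes.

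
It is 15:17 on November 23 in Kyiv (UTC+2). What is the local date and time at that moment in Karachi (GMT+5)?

18:17 on November 23

In UTC: 15:17 − 2:00 = 13:17 on Nov 23.
Karachi is UTC+5:00: 13:17 + 5:00 = 18:17 on Nov 23.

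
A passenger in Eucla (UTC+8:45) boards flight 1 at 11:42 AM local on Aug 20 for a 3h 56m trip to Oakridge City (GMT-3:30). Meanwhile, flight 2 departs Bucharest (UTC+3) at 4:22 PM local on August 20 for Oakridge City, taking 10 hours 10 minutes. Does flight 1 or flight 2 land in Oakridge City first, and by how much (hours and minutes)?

Flight 1 in UTC: 11:42 AM − 8:45 = 2:57 AM on Aug 20.
+3 hours and 56 minutes → arrive 6:53 AM UTC on Aug 20.
Flight 2 in UTC: 4:22 PM − 3:00 = 1:22 PM on Aug 20.
+10 hours 10 minutes → arrive 11:32 PM UTC on Aug 20.
Flight 1 lands earlier by 16 hours 39 minutes.

the first, by 16 hours 39 minutes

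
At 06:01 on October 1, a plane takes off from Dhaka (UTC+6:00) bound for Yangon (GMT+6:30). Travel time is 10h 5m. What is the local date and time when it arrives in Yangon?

16:36 on Oct 1

Convert departure to UTC: 06:01 − 6:00 = 00:01 UTC on Oct 1.
Add 10 hours and 5 minutes travel time → 10:06 UTC.
Yangon is UTC+6:30, so local arrival = 10:06 + 6:30 = 16:36 on Oct 1.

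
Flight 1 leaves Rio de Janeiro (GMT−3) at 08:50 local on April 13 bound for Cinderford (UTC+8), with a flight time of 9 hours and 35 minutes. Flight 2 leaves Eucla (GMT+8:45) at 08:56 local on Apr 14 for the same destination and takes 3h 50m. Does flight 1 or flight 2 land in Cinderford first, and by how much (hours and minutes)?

the first, by 6 hours 36 minutes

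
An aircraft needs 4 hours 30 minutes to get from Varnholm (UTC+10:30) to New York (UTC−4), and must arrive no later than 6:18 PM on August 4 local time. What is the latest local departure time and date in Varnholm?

4:18 AM on August 5

Target arrival in UTC: 6:18 PM + 4:00 = 10:18 PM on Aug 4.
Subtract 4 hours and 30 minutes → departure 5:48 PM UTC on Aug 4.
Varnholm is UTC+10:30: 5:48 PM + 10:30 = 4:18 AM on Aug 5.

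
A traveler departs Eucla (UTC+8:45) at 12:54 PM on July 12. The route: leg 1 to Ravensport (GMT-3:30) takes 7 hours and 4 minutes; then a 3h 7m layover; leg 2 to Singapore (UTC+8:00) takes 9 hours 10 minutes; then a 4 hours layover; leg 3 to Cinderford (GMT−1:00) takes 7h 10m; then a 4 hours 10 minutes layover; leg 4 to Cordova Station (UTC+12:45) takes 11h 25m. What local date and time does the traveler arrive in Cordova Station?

3:00 PM on July 14

Convert departure to UTC: 12:54 PM − 8:45 = 4:09 AM UTC on Jul 12.
Add 7 hours 4 minutes leg 1 → 11:13 AM UTC.
Add 3 hours and 7 minutes layover in Ravensport → 2:20 PM UTC.
Add 9 hours and 10 minutes leg 2 → 11:30 PM UTC.
Add 4 hours layover in Singapore → 3:30 AM UTC (Jul 13).
Add 7 hours and 10 minutes leg 3 → 10:40 AM UTC.
Add 4 hours 10 minutes layover in Cinderford → 2:50 PM UTC.
Add 11 hours 25 minutes leg 4 → 2:15 AM UTC (Jul 14).
Cordova Station is UTC+12:45, so local arrival = 2:15 AM + 12:45 = 3:00 PM on Jul 14.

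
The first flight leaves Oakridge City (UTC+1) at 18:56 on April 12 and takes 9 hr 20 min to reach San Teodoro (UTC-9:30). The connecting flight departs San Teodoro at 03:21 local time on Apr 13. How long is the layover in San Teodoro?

9 hours 35 minutes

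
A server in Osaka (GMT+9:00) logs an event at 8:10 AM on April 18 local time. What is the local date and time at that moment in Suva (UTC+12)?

In UTC: 8:10 AM − 9:00 = 11:10 PM on Apr 17.
Suva is UTC+12:00: 11:10 PM + 12:00 = 11:10 AM on Apr 18.

11:10 AM on Apr 18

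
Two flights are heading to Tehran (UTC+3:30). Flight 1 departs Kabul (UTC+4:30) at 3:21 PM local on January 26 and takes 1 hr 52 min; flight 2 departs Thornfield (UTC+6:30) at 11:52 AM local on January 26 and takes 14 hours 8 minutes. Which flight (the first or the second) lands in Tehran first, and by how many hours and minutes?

Flight 1 in UTC: 3:21 PM − 4:30 = 10:51 AM on Jan 26.
+1 hour and 52 minutes → arrive 12:43 PM UTC on Jan 26.
Flight 2 in UTC: 11:52 AM − 6:30 = 5:22 AM on Jan 26.
+14 hours 8 minutes → arrive 7:30 PM UTC on Jan 26.
Flight 1 lands earlier by 6 hours 47 minutes.

the first, by 6 hours 47 minutes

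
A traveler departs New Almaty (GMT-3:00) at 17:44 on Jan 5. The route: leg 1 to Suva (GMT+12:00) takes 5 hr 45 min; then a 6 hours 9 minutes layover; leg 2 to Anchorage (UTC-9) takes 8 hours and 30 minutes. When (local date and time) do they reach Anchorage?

Convert departure to UTC: 17:44 + 3:00 = 20:44 UTC on Jan 5.
Add 5 hours and 45 minutes leg 1 → 02:29 UTC (Jan 6).
Add 6 hours 9 minutes layover in Suva → 08:38 UTC.
Add 8 hours and 30 minutes leg 2 → 17:08 UTC.
Anchorage is UTC−9:00, so local arrival = 17:08 − 9:00 = 08:08 on Jan 6.

08:08 on January 6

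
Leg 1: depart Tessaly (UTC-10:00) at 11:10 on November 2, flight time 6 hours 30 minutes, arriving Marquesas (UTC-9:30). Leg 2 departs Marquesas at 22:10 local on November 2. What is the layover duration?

4 hours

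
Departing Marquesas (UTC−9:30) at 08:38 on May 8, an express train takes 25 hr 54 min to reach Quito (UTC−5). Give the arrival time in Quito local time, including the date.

Quito is 4:30 ahead of Marquesas.
After 25 hours 54 minutes it is 10:32 (May 9) in Marquesas.
Shift by the zone difference: 10:32 + 4:30 = 15:02 on May 9 in Quito.

15:02 on May 9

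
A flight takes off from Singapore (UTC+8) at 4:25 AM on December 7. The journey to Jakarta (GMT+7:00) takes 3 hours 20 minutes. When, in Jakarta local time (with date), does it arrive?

6:45 AM on December 7

Convert departure to UTC: 4:25 AM − 8:00 = 8:25 PM UTC on Dec 6.
Add 3 hours and 20 minutes travel time → 11:45 PM UTC.
Jakarta is UTC+7:00, so local arrival = 11:45 PM + 7:00 = 6:45 AM on Dec 7.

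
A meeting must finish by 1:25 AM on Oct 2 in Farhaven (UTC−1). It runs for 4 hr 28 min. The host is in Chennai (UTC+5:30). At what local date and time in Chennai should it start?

3:27 AM on October 2

Target end time in UTC: 1:25 AM + 1:00 = 2:25 AM on Oct 2.
Subtract 4 hours 28 minutes → start 9:57 PM UTC on Oct 1.
Chennai is UTC+5:30: 9:57 PM + 5:30 = 3:27 AM on Oct 2.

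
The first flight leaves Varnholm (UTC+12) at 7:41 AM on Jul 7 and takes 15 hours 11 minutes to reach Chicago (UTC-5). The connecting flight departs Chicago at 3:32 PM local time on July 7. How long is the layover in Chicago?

Convert departure to UTC: 7:41 AM − 12:00 = 7:41 PM UTC on Jul 6.
Add 15 hours and 11 minutes flight time → 10:52 AM UTC (Jul 7).
Chicago is UTC−5:00, so local arrival = 10:52 AM − 5:00 = 5:52 AM on Jul 7.
Layover = 3:32 PM − 5:52 AM = 9 hours 40 minutes.

9 hours 40 minutes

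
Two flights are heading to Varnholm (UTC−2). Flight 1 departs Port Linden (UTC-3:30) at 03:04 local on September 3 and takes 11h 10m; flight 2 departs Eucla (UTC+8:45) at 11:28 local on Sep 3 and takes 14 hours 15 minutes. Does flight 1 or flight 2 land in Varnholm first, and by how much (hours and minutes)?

the second, by 46 minutes

Flight 1 in UTC: 03:04 + 3:30 = 06:34 on Sep 3.
+11 hours 10 minutes → arrive 17:44 UTC on Sep 3.
Flight 2 in UTC: 11:28 − 8:45 = 02:43 on Sep 3.
+14 hours and 15 minutes → arrive 16:58 UTC on Sep 3.
Flight 2 lands earlier by 46 minutes.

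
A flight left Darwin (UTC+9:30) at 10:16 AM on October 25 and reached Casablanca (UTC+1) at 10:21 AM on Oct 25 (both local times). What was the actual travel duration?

8 hours 35 minutes

Casablanca is 8:30 behind Darwin.
Clock-face elapsed time (ignoring zones) is 5 minutes.
Actual elapsed = 5 minutes + 8:30 = 8 hours 35 minutes.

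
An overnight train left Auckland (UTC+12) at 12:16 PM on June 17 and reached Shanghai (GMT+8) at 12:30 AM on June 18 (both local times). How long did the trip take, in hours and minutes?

16 hours 14 minutes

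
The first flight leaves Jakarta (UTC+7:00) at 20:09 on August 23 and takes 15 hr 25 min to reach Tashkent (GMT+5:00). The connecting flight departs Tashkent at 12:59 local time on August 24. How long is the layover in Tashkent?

Convert departure to UTC: 20:09 − 7:00 = 13:09 UTC on Aug 23.
Add 15 hours 25 minutes flight time → 04:34 UTC (Aug 24).
Tashkent is UTC+5:00, so local arrival = 04:34 + 5:00 = 09:34 on Aug 24.
Layover = 12:59 − 09:34 = 3 hours 25 minutes.

3 hours 25 minutes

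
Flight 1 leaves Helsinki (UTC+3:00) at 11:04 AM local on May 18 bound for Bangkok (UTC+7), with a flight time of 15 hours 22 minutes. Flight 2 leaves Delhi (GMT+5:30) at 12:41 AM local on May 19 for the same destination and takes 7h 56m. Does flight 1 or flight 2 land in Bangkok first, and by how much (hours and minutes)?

the first, by 3 hours 41 minutes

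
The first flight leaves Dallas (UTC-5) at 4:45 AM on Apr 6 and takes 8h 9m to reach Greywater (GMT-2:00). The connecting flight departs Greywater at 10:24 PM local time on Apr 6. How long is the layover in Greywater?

Convert departure to UTC: 4:45 AM + 5:00 = 9:45 AM UTC on Apr 6.
Add 8 hours and 9 minutes flight time → 5:54 PM UTC.
Greywater is UTC−2:00, so local arrival = 5:54 PM − 2:00 = 3:54 PM on Apr 6.
Layover = 10:24 PM − 3:54 PM = 6 hours 30 minutes.

6 hours 30 minutes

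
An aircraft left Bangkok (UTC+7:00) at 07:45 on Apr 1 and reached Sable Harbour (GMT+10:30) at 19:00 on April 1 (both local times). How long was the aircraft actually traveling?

7 hours 45 minutes

Departure in UTC: 07:45 − 7:00 = 00:45 on Apr 1.
Arrival in UTC: 19:00 − 10:30 = 08:30 on Apr 1.
Elapsed = 08:30 − 00:45 = 7 hours 45 minutes.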